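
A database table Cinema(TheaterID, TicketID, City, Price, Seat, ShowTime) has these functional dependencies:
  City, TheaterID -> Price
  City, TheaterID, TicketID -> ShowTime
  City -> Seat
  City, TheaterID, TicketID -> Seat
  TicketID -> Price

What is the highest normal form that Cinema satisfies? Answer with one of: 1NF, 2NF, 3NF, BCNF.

1NF

Candidate key: {City, TheaterID, TicketID}. Prime attributes: {City, TheaterID, TicketID}.
For City, TheaterID -> Price we have {City, TheaterID}⁺ = {City, Price, Seat, TheaterID}; {City, TheaterID} is not a superkey, so BCNF fails.
City, TheaterID -> Price determines the non-prime attribute {Price} from a non-superkey — 3NF is violated.
Since {City} ⊂ {City, TheaterID, TicketID} and {City}⁺ ⊇ {Seat} with {Seat} non-prime, there is a partial dependency; 2NF fails.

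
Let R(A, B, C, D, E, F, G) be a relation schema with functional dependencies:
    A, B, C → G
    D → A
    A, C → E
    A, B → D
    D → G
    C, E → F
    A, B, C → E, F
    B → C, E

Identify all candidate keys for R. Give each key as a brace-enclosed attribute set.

{A, B}, {B, D}

{B} never appears on the right of any FD, so every key must include it.
{A, B} is a candidate key since {A, B}⁺ = {A, B, C, D, E, F, G} covers every attribute.
{B, D} is a candidate key since {B, D}⁺ = {A, B, C, D, E, F, G} covers every attribute.
Any other superkey properly contains one of these, so there are no further candidate keys.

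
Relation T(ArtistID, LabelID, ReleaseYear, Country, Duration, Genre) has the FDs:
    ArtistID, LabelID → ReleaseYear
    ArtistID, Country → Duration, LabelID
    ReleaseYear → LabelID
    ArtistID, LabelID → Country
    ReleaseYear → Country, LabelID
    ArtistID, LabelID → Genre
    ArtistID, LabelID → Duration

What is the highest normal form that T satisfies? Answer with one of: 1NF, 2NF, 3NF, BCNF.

Candidate keys: {ArtistID, Country}, {ArtistID, LabelID}, {ArtistID, ReleaseYear}. Prime attributes: {ArtistID, Country, LabelID, ReleaseYear}.
For ReleaseYear → LabelID we have {ReleaseYear}⁺ = {Country, LabelID, ReleaseYear}; {ReleaseYear} is not a superkey, so BCNF fails.
Its right-hand attributes {LabelID} are all prime, as are those of every other non-superkey FD — the relation is in 3NF.

3NF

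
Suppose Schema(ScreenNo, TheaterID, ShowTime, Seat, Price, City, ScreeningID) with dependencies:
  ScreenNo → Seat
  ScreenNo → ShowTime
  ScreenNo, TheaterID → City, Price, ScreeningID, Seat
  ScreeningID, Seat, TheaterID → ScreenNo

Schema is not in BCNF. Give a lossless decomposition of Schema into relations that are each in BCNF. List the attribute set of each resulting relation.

Candidate keys of the original relation: {ScreenNo, TheaterID}, {ScreeningID, Seat, TheaterID}.
Within {City, Price, ScreenNo, ScreeningID, Seat, ShowTime, TheaterID}: {ScreenNo}⁺ ∩ {City, Price, ScreenNo, ScreeningID, Seat, ShowTime, TheaterID} = {ScreenNo, Seat, ShowTime}, not the whole set, so ScreenNo → Seat, ShowTime violates BCNF; decompose into {ScreenNo, Seat, ShowTime} and {City, Price, ScreenNo, ScreeningID, TheaterID}.
{ScreenNo, Seat, ShowTime} is in BCNF.
{City, Price, ScreenNo, ScreeningID, TheaterID} is in BCNF.

{City, Price, ScreenNo, ScreeningID, TheaterID}; {ScreenNo, Seat, ShowTime}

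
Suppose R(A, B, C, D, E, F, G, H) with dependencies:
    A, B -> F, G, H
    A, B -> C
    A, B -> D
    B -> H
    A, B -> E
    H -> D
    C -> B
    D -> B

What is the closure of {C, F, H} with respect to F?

Start with {C, F, H}.
H -> D applies; add {D} → now {C, D, F, H}.
C -> B applies; add {B} → now {B, C, D, F, H}.
No further FD applies.

{B, C, D, F, H}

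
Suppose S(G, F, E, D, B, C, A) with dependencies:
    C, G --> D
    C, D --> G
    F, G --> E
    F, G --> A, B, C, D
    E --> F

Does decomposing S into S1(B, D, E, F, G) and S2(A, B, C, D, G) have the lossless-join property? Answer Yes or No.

No

The shared attributes are {B, D, G} and {B, D, G}⁺ = {B, D, G}.
Neither S1 nor S2 is contained in that closure, so the decomposition is lossy.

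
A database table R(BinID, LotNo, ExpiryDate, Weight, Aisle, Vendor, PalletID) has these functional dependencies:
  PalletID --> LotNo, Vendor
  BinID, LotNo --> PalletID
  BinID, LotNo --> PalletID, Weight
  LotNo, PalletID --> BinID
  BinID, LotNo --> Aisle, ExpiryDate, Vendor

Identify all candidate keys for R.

Closure of {PalletID} is {Aisle, BinID, ExpiryDate, LotNo, PalletID, Vendor, Weight}, the whole schema; {PalletID} is a candidate key.
Closure of {BinID, LotNo} is {Aisle, BinID, ExpiryDate, LotNo, PalletID, Vendor, Weight}, the whole schema; {BinID, LotNo} is a candidate key.
Any other superkey properly contains one of these, so there are no further candidate keys.

{BinID, LotNo}, {PalletID}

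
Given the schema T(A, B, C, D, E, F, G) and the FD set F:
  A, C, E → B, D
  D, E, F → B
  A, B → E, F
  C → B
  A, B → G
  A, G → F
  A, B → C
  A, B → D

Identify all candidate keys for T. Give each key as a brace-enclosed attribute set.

{A} never appears on the right of any FD, so every key must include it.
{A, B}⁺ = {A, B, C, D, E, F, G} — all of the relation — so {A, B} is a candidate key.
{A, C}⁺ = {A, B, C, D, E, F, G} — all of the relation — so {A, C} is a candidate key.
{A, D, E, F}⁺ = {A, B, C, D, E, F, G} — all of the relation — so {A, D, E, F} is a candidate key.
{A, D, E, G}⁺ = {A, B, C, D, E, F, G} — all of the relation — so {A, D, E, G} is a candidate key.
No proper subset of any of these is a key, and no other minimal superkey exists.

{A, B}, {A, C}, {A, D, E, F}, {A, D, E, G}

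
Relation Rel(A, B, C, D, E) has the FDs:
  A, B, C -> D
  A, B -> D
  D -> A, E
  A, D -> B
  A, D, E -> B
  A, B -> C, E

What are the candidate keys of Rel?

{D} is a candidate key since {D}⁺ = {A, B, C, D, E} covers every attribute.
{A, B} is a candidate key since {A, B}⁺ = {A, B, C, D, E} covers every attribute.
These are minimal and exhaustive — every other superkey contains one of them.

{A, B}, {D}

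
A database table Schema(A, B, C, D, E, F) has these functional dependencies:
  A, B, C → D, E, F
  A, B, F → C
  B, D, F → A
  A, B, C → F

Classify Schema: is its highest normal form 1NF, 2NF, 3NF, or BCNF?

BCNF

Candidate keys: {A, B, C}, {A, B, F}, {B, D, F}. Prime attributes: {A, B, C, D, F}.
The left-hand side of every FD is a superkey, so BCNF is satisfied.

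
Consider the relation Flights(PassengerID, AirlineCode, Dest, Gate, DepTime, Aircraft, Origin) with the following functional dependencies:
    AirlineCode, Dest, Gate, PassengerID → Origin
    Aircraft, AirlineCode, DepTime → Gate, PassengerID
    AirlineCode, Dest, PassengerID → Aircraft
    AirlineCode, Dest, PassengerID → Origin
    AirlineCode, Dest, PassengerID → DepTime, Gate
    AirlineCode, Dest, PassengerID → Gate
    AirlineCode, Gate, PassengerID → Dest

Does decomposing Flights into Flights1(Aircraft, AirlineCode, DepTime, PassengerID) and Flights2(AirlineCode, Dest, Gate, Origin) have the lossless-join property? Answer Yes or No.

No

The shared attributes are {AirlineCode} and {AirlineCode}⁺ = {AirlineCode}.
Flights1 ⊄ {AirlineCode} and Flights2 ⊄ {AirlineCode}, so the split is lossy.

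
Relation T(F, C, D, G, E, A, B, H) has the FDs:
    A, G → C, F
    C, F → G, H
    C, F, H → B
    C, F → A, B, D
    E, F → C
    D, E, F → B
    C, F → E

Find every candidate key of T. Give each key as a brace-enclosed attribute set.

{A, G}, {C, F}, {E, F}

{A, G} is a candidate key since {A, G}⁺ = {A, B, C, D, E, F, G, H} covers every attribute.
{C, F} is a candidate key since {C, F}⁺ = {A, B, C, D, E, F, G, H} covers every attribute.
{E, F} is a candidate key since {E, F}⁺ = {A, B, C, D, E, F, G, H} covers every attribute.
No proper subset of any of these is a key, and no other minimal superkey exists.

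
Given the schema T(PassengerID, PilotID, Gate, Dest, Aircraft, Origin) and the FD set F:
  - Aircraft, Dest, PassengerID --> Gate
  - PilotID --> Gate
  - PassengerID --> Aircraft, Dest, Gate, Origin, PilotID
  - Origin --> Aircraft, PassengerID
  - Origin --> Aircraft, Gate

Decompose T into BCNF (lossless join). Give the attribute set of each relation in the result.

Candidate keys of the original relation: {Origin}, {PassengerID}.
In {Aircraft, Dest, Gate, Origin, PassengerID, PilotID}, {PilotID} is not a superkey ({PilotID}⁺ restricted to this set is {Gate, PilotID}), so split on PilotID --> Gate into {Gate, PilotID} and {Aircraft, Dest, Origin, PassengerID, PilotID}.
{Gate, PilotID} is in BCNF.
{Aircraft, Dest, Origin, PassengerID, PilotID} is in BCNF.

{Aircraft, Dest, Origin, PassengerID, PilotID}; {Gate, PilotID}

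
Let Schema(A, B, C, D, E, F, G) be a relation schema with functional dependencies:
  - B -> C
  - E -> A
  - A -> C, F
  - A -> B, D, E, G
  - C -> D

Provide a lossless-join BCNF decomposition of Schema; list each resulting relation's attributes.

Candidate keys of the original relation: {A}, {E}.
Within {A, B, C, D, E, F, G}: {B}⁺ ∩ {A, B, C, D, E, F, G} = {B, C, D}, not the whole set, so B -> C, D violates BCNF; decompose into {B, C, D} and {A, B, E, F, G}.
Within {B, C, D}: {C}⁺ ∩ {B, C, D} = {C, D}, not the whole set, so C -> D violates BCNF; decompose into {C, D} and {B, C}.
{C, D} is in BCNF.
{B, C} is in BCNF.
{A, B, E, F, G} is in BCNF.

{A, B, E, F, G}; {B, C}; {C, D}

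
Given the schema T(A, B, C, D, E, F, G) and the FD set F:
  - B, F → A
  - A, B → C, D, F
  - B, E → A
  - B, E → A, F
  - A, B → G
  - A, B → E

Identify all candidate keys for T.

{A, B}, {B, E}, {B, F}

Attributes never on any right-hand side: {B} — every candidate key must contain it.
Closure of {A, B} is {A, B, C, D, E, F, G}, the whole schema; {A, B} is a candidate key.
Closure of {B, E} is {A, B, C, D, E, F, G}, the whole schema; {B, E} is a candidate key.
Closure of {B, F} is {A, B, C, D, E, F, G}, the whole schema; {B, F} is a candidate key.
No proper subset of any of these is a key, and no other minimal superkey exists.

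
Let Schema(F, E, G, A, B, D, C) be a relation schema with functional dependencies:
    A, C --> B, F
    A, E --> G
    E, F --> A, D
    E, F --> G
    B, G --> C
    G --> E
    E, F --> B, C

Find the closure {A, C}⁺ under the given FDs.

Start with {A, C}.
A, C --> B, F applies; add {B, F} → now {A, B, C, F}.
No further FD applies.

{A, B, C, F}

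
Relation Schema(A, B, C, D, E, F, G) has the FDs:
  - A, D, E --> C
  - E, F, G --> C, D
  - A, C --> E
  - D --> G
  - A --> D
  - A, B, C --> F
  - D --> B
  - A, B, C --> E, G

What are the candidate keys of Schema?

{A} never appears on the right of any FD, so every key must include it.
{A, C}⁺ = {A, B, C, D, E, F, G}, which is every attribute, so {A, C} is a candidate key.
{A, E}⁺ = {A, B, C, D, E, F, G}, which is every attribute, so {A, E} is a candidate key.
These are minimal and exhaustive — every other superkey contains one of them.

{A, C}, {A, E}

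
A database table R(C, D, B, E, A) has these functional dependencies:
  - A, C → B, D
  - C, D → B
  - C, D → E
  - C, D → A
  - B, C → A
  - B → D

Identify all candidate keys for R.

{A, C}, {B, C}, {C, D}

{C} never appears on the right of any FD, so every key must include it.
{A, C} is a candidate key since {A, C}⁺ = {A, B, C, D, E} covers every attribute.
{B, C} is a candidate key since {B, C}⁺ = {A, B, C, D, E} covers every attribute.
{C, D} is a candidate key since {C, D}⁺ = {A, B, C, D, E} covers every attribute.
No proper subset of any of these is a key, and no other minimal superkey exists.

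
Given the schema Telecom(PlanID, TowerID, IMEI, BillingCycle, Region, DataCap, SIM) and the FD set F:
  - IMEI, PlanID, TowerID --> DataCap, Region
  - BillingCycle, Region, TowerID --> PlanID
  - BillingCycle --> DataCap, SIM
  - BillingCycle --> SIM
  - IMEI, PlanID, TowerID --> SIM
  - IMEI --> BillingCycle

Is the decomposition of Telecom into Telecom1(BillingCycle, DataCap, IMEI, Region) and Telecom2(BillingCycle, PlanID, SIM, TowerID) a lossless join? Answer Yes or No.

The shared attributes are {BillingCycle} and {BillingCycle}⁺ = {BillingCycle, DataCap, SIM}.
The closure covers neither Telecom1 nor Telecom2 entirely; the join is not lossless.

No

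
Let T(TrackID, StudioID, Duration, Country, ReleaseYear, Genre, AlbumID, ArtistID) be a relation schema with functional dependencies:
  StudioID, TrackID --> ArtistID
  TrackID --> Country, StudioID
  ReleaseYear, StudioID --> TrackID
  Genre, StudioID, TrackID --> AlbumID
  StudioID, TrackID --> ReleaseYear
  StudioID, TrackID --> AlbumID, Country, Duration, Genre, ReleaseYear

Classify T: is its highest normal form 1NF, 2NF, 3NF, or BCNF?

Candidate keys: {ReleaseYear, StudioID}, {TrackID}. Prime attributes: {ReleaseYear, StudioID, TrackID}.
The left-hand side of every FD is a superkey, so BCNF is satisfied.

BCNF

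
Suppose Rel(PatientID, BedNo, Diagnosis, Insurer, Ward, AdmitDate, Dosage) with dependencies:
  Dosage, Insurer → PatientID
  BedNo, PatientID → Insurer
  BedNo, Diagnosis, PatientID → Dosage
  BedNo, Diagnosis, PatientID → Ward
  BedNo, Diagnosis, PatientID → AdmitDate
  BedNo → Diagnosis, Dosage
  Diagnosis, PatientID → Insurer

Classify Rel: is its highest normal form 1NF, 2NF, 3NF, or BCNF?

1NF

Candidate keys: {BedNo, Insurer}, {BedNo, PatientID}. Prime attributes: {BedNo, Insurer, PatientID}.
For Dosage, Insurer → PatientID we have {Dosage, Insurer}⁺ = {Dosage, Insurer, PatientID}; {Dosage, Insurer} is not a superkey, so BCNF fails.
Because {Diagnosis, Dosage} are non-prime and the left side of BedNo → Diagnosis, Dosage is not a superkey, the relation is not in 3NF.
The proper key subset {BedNo} of {BedNo, Insurer} determines non-prime {Diagnosis, Dosage}, so the relation is not even in 2NF.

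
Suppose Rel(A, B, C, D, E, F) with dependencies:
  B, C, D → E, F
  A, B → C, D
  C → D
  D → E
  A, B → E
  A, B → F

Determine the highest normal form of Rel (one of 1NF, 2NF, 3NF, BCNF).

Candidate key: {A, B}. Prime attributes: {A, B}.
For B, C, D → E, F we have {B, C, D}⁺ = {B, C, D, E, F}; {B, C, D} is not a superkey, so BCNF fails.
Because {E, F} are non-prime and the left side of B, C, D → E, F is not a superkey, the relation is not in 3NF.
No proper subset of a key has a non-prime attribute in its closure, so there is no partial dependency; 2NF holds.

2NF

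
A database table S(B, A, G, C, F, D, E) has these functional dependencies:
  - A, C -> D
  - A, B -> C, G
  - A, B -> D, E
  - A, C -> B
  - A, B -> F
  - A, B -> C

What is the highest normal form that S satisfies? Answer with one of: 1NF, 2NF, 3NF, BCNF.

BCNF

Candidate keys: {A, B}, {A, C}. Prime attributes: {A, B, C}.
Each dependency's left side is a superkey — BCNF holds.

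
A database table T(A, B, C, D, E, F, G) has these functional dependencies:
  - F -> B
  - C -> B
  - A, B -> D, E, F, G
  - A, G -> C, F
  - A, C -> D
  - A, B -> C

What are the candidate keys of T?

{A, B}, {A, C}, {A, F}, {A, G}

No FD produces {A}, so it must be in every candidate key.
Closure of {A, B} is {A, B, C, D, E, F, G}, the whole schema; {A, B} is a candidate key.
Closure of {A, C} is {A, B, C, D, E, F, G}, the whole schema; {A, C} is a candidate key.
Closure of {A, F} is {A, B, C, D, E, F, G}, the whole schema; {A, F} is a candidate key.
Closure of {A, G} is {A, B, C, D, E, F, G}, the whole schema; {A, G} is a candidate key.
Any other superkey properly contains one of these, so there are no further candidate keys.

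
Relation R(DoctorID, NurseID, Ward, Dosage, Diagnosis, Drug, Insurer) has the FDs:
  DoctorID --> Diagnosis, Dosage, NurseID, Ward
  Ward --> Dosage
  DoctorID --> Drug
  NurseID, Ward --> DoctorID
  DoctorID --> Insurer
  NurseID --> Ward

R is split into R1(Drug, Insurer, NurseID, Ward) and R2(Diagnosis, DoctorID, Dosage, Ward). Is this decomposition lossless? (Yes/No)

R1 ∩ R2 = {Ward}; its closure under F is {Dosage, Ward}.
Neither R1 nor R2 is contained in that closure, so the decomposition is lossy.

No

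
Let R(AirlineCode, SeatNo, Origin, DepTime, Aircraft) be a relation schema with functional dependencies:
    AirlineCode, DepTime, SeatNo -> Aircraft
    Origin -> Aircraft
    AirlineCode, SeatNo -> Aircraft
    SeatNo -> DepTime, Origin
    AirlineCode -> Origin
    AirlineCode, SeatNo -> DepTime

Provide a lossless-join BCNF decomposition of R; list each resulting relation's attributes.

Candidate key of the original relation: {AirlineCode, SeatNo}.
{Aircraft, AirlineCode, DepTime, Origin, SeatNo}: {Origin} determines {Aircraft, Origin} here but is not a superkey — split on Origin -> Aircraft, giving {Aircraft, Origin} and {AirlineCode, DepTime, Origin, SeatNo}.
{Aircraft, Origin}: every determinant is a superkey — BCNF.
{AirlineCode, DepTime, Origin, SeatNo}: {SeatNo} determines {DepTime, Origin, SeatNo} here but is not a superkey — split on SeatNo -> DepTime, Origin, giving {DepTime, Origin, SeatNo} and {AirlineCode, SeatNo}.
{DepTime, Origin, SeatNo}: every determinant is a superkey — BCNF.
{AirlineCode, SeatNo}: every determinant is a superkey — BCNF.

{Aircraft, Origin}; {AirlineCode, SeatNo}; {DepTime, Origin, SeatNo}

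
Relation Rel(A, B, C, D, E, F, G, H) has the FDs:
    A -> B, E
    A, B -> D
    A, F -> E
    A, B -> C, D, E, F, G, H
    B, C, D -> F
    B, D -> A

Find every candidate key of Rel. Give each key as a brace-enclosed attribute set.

Closure of {A} is {A, B, C, D, E, F, G, H}, the whole schema; {A} is a candidate key.
Closure of {B, D} is {A, B, C, D, E, F, G, H}, the whole schema; {B, D} is a candidate key.
These are minimal and exhaustive — every other superkey contains one of them.

{A}, {B, D}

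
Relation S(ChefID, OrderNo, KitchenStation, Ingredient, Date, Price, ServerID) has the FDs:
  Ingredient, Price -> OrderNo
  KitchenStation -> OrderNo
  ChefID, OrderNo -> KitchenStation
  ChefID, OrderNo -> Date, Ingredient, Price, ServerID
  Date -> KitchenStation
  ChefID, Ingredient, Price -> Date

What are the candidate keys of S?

Attributes never on any right-hand side: {ChefID} — every candidate key must contain it.
{ChefID, Date}⁺ = {ChefID, Date, Ingredient, KitchenStation, OrderNo, Price, ServerID}, which is every attribute, so {ChefID, Date} is a candidate key.
{ChefID, KitchenStation}⁺ = {ChefID, Date, Ingredient, KitchenStation, OrderNo, Price, ServerID}, which is every attribute, so {ChefID, KitchenStation} is a candidate key.
{ChefID, OrderNo}⁺ = {ChefID, Date, Ingredient, KitchenStation, OrderNo, Price, ServerID}, which is every attribute, so {ChefID, OrderNo} is a candidate key.
{ChefID, Ingredient, Price}⁺ = {ChefID, Date, Ingredient, KitchenStation, OrderNo, Price, ServerID}, which is every attribute, so {ChefID, Ingredient, Price} is a candidate key.
Any other superkey properly contains one of these, so there are no further candidate keys.

{ChefID, Date}, {ChefID, Ingredient, Price}, {ChefID, KitchenStation}, {ChefID, OrderNo}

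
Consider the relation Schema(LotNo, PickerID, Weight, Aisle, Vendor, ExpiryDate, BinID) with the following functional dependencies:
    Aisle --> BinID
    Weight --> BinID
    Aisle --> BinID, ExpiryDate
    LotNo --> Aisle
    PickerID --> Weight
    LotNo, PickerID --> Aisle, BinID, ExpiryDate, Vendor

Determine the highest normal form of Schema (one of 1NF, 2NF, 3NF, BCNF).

Candidate key: {LotNo, PickerID}. Prime attributes: {LotNo, PickerID}.
For Aisle --> BinID we have {Aisle}⁺ = {Aisle, BinID, ExpiryDate}; {Aisle} is not a superkey, so BCNF fails.
Aisle --> BinID has non-prime {BinID} on the right and a non-superkey on the left, so 3NF fails.
The proper key subset {LotNo} of {LotNo, PickerID} determines non-prime {Aisle, BinID, ExpiryDate}, so the relation is not even in 2NF.

1NF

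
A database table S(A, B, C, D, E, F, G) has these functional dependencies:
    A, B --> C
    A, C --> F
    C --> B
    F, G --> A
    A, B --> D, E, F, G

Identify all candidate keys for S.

{A, B}, {A, C}, {B, F, G}, {C, F, G}

{A, B} is a candidate key since {A, B}⁺ = {A, B, C, D, E, F, G} covers every attribute.
{A, C} is a candidate key since {A, C}⁺ = {A, B, C, D, E, F, G} covers every attribute.
{B, F, G} is a candidate key since {B, F, G}⁺ = {A, B, C, D, E, F, G} covers every attribute.
{C, F, G} is a candidate key since {C, F, G}⁺ = {A, B, C, D, E, F, G} covers every attribute.
No proper subset of any of these is a key, and no other minimal superkey exists.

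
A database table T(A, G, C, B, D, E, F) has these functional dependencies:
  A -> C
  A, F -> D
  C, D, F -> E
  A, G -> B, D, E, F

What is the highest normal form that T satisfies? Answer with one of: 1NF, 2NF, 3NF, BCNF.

1NF

Candidate key: {A, G}. Prime attributes: {A, G}.
A -> C breaks BCNF: {A}⁺ = {A, C}, so {A} is not a superkey.
A -> C has non-prime {C} on the right and a non-superkey on the left, so 3NF fails.
Since {A} ⊂ {A, G} and {A}⁺ ⊇ {C} with {C} non-prime, there is a partial dependency; 2NF fails.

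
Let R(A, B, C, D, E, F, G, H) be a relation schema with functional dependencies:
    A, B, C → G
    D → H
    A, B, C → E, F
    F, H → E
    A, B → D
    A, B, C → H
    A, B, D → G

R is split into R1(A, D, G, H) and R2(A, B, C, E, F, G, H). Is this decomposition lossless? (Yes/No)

The shared attributes are {A, G, H} and {A, G, H}⁺ = {A, G, H}.
R1 ⊄ {A, G, H} and R2 ⊄ {A, G, H}, so the split is lossy.

No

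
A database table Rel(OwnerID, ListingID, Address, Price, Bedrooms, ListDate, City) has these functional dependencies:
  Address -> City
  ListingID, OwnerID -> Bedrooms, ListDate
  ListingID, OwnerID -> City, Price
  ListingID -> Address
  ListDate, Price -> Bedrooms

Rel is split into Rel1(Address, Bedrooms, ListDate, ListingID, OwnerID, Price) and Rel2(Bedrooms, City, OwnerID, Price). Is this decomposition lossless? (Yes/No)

No

Common attributes: {Bedrooms, OwnerID, Price}; their closure is {Bedrooms, OwnerID, Price}.
Neither Rel1 nor Rel2 is contained in that closure, so the decomposition is lossy.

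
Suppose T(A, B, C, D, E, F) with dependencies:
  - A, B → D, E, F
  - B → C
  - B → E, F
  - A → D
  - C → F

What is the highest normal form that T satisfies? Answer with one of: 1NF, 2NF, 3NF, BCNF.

1NF

Candidate key: {A, B}. Prime attributes: {A, B}.
B → C breaks BCNF: {B}⁺ = {B, C, E, F}, so {B} is not a superkey.
B → C has non-prime {C} on the right and a non-superkey on the left, so 3NF fails.
{A} is a proper subset of the key {A, B}, and {A}⁺ contains the non-prime attribute {D} — a partial dependency, so 2NF is violated.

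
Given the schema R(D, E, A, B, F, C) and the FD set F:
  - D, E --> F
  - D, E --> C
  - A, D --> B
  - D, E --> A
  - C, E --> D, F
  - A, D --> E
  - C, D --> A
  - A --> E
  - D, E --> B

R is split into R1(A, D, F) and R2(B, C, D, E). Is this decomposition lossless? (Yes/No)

Common attributes: {D}; their closure is {D}.
Neither R1 nor R2 is contained in that closure, so the decomposition is lossy.

No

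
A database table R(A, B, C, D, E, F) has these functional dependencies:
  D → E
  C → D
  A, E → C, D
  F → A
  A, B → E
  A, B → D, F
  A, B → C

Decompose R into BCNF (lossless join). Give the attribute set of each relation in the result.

Candidate keys of the original relation: {A, B}, {B, F}.
In {A, B, C, D, E, F}, {D} is not a superkey ({D}⁺ restricted to this set is {D, E}), so split on D → E into {D, E} and {A, B, C, D, F}.
{D, E} has no BCNF violation.
In {A, B, C, D, F}, {C} is not a superkey ({C}⁺ restricted to this set is {C, D}), so split on C → D into {C, D} and {A, B, C, F}.
{C, D} has no BCNF violation.
In {A, B, C, F}, {F} is not a superkey ({F}⁺ restricted to this set is {A, F}), so split on F → A into {A, F} and {B, C, F}.
{A, F} has no BCNF violation.
{B, C, F} has no BCNF violation.

{A, F}; {B, C, F}; {C, D}; {D, E}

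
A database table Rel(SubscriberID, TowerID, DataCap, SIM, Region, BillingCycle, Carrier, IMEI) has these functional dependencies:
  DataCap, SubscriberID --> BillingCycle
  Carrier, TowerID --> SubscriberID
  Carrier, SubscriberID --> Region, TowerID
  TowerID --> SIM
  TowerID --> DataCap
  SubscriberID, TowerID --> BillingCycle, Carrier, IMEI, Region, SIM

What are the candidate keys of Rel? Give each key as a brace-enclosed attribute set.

{Carrier, SubscriberID}, {Carrier, TowerID}, {SubscriberID, TowerID}

{Carrier, SubscriberID}⁺ = {BillingCycle, Carrier, DataCap, IMEI, Region, SIM, SubscriberID, TowerID} — all of the relation — so {Carrier, SubscriberID} is a candidate key.
{Carrier, TowerID}⁺ = {BillingCycle, Carrier, DataCap, IMEI, Region, SIM, SubscriberID, TowerID} — all of the relation — so {Carrier, TowerID} is a candidate key.
{SubscriberID, TowerID}⁺ = {BillingCycle, Carrier, DataCap, IMEI, Region, SIM, SubscriberID, TowerID} — all of the relation — so {SubscriberID, TowerID} is a candidate key.
Any other superkey properly contains one of these, so there are no further candidate keys.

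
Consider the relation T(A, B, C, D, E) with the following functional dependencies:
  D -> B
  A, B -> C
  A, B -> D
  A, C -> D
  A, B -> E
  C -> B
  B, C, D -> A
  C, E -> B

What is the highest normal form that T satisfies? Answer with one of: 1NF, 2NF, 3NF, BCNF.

Candidate keys: {A, B}, {A, C}, {A, D}, {C, D}. Prime attributes: {A, B, C, D}.
D -> B: {D}⁺ = {B, D}, which is not all of the attributes, so the left side is not a superkey — BCNF is violated.
Its right-hand attributes {B} are all prime, as are those of every other non-superkey FD — the relation is in 3NF.

3NF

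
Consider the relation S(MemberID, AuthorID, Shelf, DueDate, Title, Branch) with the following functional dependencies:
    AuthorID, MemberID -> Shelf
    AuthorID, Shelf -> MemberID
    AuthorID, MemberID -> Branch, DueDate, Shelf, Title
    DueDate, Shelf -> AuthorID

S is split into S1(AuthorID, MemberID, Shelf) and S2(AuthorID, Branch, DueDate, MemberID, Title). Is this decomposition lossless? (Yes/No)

Yes

S1 ∩ S2 = {AuthorID, MemberID}; its closure under F is {AuthorID, Branch, DueDate, MemberID, Shelf, Title}.
S1 is contained in that closure, so S1 ∩ S2 -> S1 holds and the join is lossless.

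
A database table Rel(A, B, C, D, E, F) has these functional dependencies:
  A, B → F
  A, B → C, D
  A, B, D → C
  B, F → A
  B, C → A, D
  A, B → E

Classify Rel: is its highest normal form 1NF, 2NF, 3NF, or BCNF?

Candidate keys: {A, B}, {B, C}, {B, F}. Prime attributes: {A, B, C, F}.
Each dependency's left side is a superkey — BCNF holds.

BCNF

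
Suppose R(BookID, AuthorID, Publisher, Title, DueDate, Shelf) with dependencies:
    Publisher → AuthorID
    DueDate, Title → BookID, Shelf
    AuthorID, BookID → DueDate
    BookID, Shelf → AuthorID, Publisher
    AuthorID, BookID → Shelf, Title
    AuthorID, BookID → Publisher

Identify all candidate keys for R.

{AuthorID, BookID} is a candidate key since {AuthorID, BookID}⁺ = {AuthorID, BookID, DueDate, Publisher, Shelf, Title} covers every attribute.
{BookID, Publisher} is a candidate key since {BookID, Publisher}⁺ = {AuthorID, BookID, DueDate, Publisher, Shelf, Title} covers every attribute.
{BookID, Shelf} is a candidate key since {BookID, Shelf}⁺ = {AuthorID, BookID, DueDate, Publisher, Shelf, Title} covers every attribute.
{DueDate, Title} is a candidate key since {DueDate, Title}⁺ = {AuthorID, BookID, DueDate, Publisher, Shelf, Title} covers every attribute.
These are minimal and exhaustive — every other superkey contains one of them.

{AuthorID, BookID}, {BookID, Publisher}, {BookID, Shelf}, {DueDate, Title}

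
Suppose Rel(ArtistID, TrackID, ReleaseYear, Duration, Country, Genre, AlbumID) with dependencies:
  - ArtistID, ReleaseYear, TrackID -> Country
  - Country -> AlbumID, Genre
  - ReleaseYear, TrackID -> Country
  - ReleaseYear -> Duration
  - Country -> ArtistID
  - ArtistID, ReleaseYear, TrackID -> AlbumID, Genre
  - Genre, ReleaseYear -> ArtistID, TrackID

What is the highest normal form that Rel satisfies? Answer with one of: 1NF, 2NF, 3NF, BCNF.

1NF

Candidate keys: {Country, ReleaseYear}, {Genre, ReleaseYear}, {ReleaseYear, TrackID}. Prime attributes: {Country, Genre, ReleaseYear, TrackID}.
For Country -> AlbumID, Genre we have {Country}⁺ = {AlbumID, ArtistID, Country, Genre}; {Country} is not a superkey, so BCNF fails.
Country -> AlbumID, Genre determines the non-prime attribute {AlbumID} from a non-superkey — 3NF is violated.
The proper key subset {Country} of {Country, ReleaseYear} determines non-prime {AlbumID, ArtistID}, so the relation is not even in 2NF.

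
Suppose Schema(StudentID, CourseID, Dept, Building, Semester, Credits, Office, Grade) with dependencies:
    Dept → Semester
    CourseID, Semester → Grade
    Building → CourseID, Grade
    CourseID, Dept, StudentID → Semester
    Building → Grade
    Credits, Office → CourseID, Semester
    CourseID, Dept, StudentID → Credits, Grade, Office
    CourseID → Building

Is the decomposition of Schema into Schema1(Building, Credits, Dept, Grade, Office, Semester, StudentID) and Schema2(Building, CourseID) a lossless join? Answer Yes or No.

Yes

Common attributes: {Building}; their closure is {Building, CourseID, Grade}.
Since Schema2 ⊆ {Building, CourseID, Grade}, the intersection is a superkey of Schema2; the decomposition is lossless.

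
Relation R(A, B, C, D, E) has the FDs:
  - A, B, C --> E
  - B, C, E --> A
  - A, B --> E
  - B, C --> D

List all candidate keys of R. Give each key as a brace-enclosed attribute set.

Attributes never on any right-hand side: {B, C} — every candidate key must contain all of them.
Closure of {A, B, C} is {A, B, C, D, E}, the whole schema; {A, B, C} is a candidate key.
Closure of {B, C, E} is {A, B, C, D, E}, the whole schema; {B, C, E} is a candidate key.
No proper subset of any of these is a key, and no other minimal superkey exists.

{A, B, C}, {B, C, E}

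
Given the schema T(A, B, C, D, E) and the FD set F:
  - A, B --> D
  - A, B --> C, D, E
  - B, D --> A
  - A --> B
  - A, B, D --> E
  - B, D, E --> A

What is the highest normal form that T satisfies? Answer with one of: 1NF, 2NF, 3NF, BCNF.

BCNF

Candidate keys: {A}, {B, D}. Prime attributes: {A, B, D}.
The left-hand side of every FD is a superkey, so BCNF is satisfied.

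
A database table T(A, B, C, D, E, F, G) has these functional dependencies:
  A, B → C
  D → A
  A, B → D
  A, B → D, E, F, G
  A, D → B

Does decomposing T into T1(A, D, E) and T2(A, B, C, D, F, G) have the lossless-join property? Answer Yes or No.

Yes

T1 ∩ T2 = {A, D}; its closure under F is {A, B, C, D, E, F, G}.
This includes all of T1, so the common attributes are a superkey of T1 — the join is lossless.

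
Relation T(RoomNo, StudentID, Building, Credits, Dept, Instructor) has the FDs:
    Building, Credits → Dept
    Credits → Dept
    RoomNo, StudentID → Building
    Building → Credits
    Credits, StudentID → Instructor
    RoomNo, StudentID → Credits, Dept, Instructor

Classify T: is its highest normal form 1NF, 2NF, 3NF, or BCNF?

Candidate key: {RoomNo, StudentID}. Prime attributes: {RoomNo, StudentID}.
Building, Credits → Dept: {Building, Credits}⁺ = {Building, Credits, Dept}, which is not all of the attributes, so the left side is not a superkey — BCNF is violated.
Because {Dept} is non-prime and the left side of Building, Credits → Dept is not a superkey, the relation is not in 3NF.
No non-prime attribute depends on a proper subset of any candidate key, so 2NF holds.

2NF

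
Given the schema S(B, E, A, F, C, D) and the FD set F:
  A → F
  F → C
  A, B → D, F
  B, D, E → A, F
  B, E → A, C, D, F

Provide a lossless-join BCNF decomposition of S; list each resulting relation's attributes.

Candidate key of the original relation: {B, E}.
Within {A, B, C, D, E, F}: {A}⁺ ∩ {A, B, C, D, E, F} = {A, C, F}, not the whole set, so A → C, F violates BCNF; decompose into {A, C, F} and {A, B, D, E}.
Within {A, C, F}: {F}⁺ ∩ {A, C, F} = {C, F}, not the whole set, so F → C violates BCNF; decompose into {C, F} and {A, F}.
{C, F} has no BCNF violation.
{A, F} has no BCNF violation.
Within {A, B, D, E}: {A, B}⁺ ∩ {A, B, D, E} = {A, B, D}, not the whole set, so A, B → D violates BCNF; decompose into {A, B, D} and {A, B, E}.
{A, B, D} has no BCNF violation.
{A, B, E} has no BCNF violation.

{A, B, D}; {A, B, E}; {A, F}; {C, F}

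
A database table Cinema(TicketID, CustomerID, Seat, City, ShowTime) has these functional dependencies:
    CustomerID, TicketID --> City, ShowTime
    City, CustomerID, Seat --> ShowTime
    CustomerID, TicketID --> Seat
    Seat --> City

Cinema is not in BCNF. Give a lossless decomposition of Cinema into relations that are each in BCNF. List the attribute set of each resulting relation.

Candidate key of the original relation: {CustomerID, TicketID}.
{City, CustomerID, Seat, ShowTime, TicketID}: {City, CustomerID, Seat} determines {City, CustomerID, Seat, ShowTime} here but is not a superkey — split on City, CustomerID, Seat --> ShowTime, giving {City, CustomerID, Seat, ShowTime} and {City, CustomerID, Seat, TicketID}.
{City, CustomerID, Seat, ShowTime}: {Seat} determines {City, Seat} here but is not a superkey — split on Seat --> City, giving {City, Seat} and {CustomerID, Seat, ShowTime}.
{City, Seat} has no BCNF violation.
{CustomerID, Seat, ShowTime} has no BCNF violation.
{City, CustomerID, Seat, TicketID}: {Seat} determines {City, Seat} here but is not a superkey — split on Seat --> City, giving {City, Seat} and {CustomerID, Seat, TicketID}.
{City, Seat} has no BCNF violation.
{CustomerID, Seat, TicketID} has no BCNF violation.

{City, Seat}; {CustomerID, Seat, ShowTime}; {CustomerID, Seat, TicketID}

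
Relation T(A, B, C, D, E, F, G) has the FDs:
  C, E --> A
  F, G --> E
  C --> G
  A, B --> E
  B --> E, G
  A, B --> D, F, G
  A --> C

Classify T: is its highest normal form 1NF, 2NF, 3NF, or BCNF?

Candidate keys: {A, B}, {B, C}. Prime attributes: {A, B, C}.
C, E --> A: {C, E}⁺ = {A, C, E, G}, which is not all of the attributes, so the left side is not a superkey — BCNF is violated.
F, G --> E determines the non-prime attribute {E} from a non-superkey — 3NF is violated.
The proper key subset {A} of {A, B} determines non-prime {G}, so the relation is not even in 2NF.

1NF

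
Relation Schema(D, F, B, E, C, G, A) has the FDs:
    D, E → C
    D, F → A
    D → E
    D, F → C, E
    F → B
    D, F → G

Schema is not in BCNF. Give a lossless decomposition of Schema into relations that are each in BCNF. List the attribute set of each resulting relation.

{A, D, F, G}; {B, F}; {C, D, E}

Candidate key of the original relation: {D, F}.
Within {A, B, C, D, E, F, G}: {D, E}⁺ ∩ {A, B, C, D, E, F, G} = {C, D, E}, not the whole set, so D, E → C violates BCNF; decompose into {C, D, E} and {A, B, D, E, F, G}.
{C, D, E}: every determinant is a superkey — BCNF.
Within {A, B, D, E, F, G}: {D}⁺ ∩ {A, B, D, E, F, G} = {D, E}, not the whole set, so D → E violates BCNF; decompose into {D, E} and {A, B, D, F, G}.
{D, E}: every determinant is a superkey — BCNF.
Within {A, B, D, F, G}: {F}⁺ ∩ {A, B, D, F, G} = {B, F}, not the whole set, so F → B violates BCNF; decompose into {B, F} and {A, D, F, G}.
{B, F}: every determinant is a superkey — BCNF.
{A, D, F, G}: every determinant is a superkey — BCNF.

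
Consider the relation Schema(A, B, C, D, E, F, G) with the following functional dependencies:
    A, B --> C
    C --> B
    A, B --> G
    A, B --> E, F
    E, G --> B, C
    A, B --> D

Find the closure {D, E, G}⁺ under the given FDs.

{B, C, D, E, G}

Start with {D, E, G}.
E, G --> B, C applies; add {B, C} → now {B, C, D, E, G}.
No further FD applies.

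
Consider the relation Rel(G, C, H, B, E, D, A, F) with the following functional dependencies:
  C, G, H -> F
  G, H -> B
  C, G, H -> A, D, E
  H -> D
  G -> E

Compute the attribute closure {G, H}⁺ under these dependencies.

Start with {G, H}.
G, H -> B applies; add {B} → now {B, G, H}.
H -> D applies; add {D} → now {B, D, G, H}.
G -> E applies; add {E} → now {B, D, E, G, H}.
No further FD applies.

{B, D, E, G, H}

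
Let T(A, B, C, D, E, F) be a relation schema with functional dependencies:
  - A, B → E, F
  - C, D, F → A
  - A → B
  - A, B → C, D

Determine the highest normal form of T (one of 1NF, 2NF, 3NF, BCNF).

Candidate keys: {A}, {C, D, F}. Prime attributes: {A, C, D, F}.
Every FD has a superkey on the left, so the relation is in BCNF.

BCNF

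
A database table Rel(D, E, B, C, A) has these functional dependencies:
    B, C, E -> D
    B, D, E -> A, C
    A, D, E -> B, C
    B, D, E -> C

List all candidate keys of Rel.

No FD produces {E}, so it must be in every candidate key.
{A, D, E}⁺ = {A, B, C, D, E}, which is every attribute, so {A, D, E} is a candidate key.
{B, C, E}⁺ = {A, B, C, D, E}, which is every attribute, so {B, C, E} is a candidate key.
{B, D, E}⁺ = {A, B, C, D, E}, which is every attribute, so {B, D, E} is a candidate key.
No proper subset of any of these is a key, and no other minimal superkey exists.

{A, D, E}, {B, C, E}, {B, D, E}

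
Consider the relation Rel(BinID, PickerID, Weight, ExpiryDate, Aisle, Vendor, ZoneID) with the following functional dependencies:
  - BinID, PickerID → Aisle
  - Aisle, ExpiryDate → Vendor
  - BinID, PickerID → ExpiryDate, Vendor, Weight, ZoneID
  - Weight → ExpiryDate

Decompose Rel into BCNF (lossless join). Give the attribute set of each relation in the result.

{Aisle, BinID, PickerID, Weight, ZoneID}; {Aisle, ExpiryDate, Vendor}; {ExpiryDate, Weight}

Candidate key of the original relation: {BinID, PickerID}.
{Aisle, BinID, ExpiryDate, PickerID, Vendor, Weight, ZoneID}: {Aisle, ExpiryDate} determines {Aisle, ExpiryDate, Vendor} here but is not a superkey — split on Aisle, ExpiryDate → Vendor, giving {Aisle, ExpiryDate, Vendor} and {Aisle, BinID, ExpiryDate, PickerID, Weight, ZoneID}.
{Aisle, ExpiryDate, Vendor} is in BCNF.
{Aisle, BinID, ExpiryDate, PickerID, Weight, ZoneID}: {Weight} determines {ExpiryDate, Weight} here but is not a superkey — split on Weight → ExpiryDate, giving {ExpiryDate, Weight} and {Aisle, BinID, PickerID, Weight, ZoneID}.
{ExpiryDate, Weight} is in BCNF.
{Aisle, BinID, PickerID, Weight, ZoneID} is in BCNF.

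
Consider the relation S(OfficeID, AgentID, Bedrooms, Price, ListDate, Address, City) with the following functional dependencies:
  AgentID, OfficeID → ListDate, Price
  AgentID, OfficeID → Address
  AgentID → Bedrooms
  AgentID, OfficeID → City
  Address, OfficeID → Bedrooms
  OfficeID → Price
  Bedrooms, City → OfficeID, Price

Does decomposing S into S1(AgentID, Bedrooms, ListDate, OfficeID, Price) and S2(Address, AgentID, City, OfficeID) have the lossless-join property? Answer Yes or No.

The shared attributes are {AgentID, OfficeID} and {AgentID, OfficeID}⁺ = {Address, AgentID, Bedrooms, City, ListDate, OfficeID, Price}.
Since S1 ⊆ {Address, AgentID, Bedrooms, City, ListDate, OfficeID, Price}, the intersection is a superkey of S1; the decomposition is lossless.

Yes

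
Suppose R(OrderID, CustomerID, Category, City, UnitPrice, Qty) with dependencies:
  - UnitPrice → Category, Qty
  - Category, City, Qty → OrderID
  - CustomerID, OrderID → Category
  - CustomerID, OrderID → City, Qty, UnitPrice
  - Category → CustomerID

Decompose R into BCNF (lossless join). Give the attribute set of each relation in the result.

{Category, CustomerID}; {Category, Qty, UnitPrice}; {City, OrderID, UnitPrice}

Candidate keys of the original relation: {Category, City, Qty}, {Category, OrderID}, {City, UnitPrice}, {CustomerID, OrderID}, {OrderID, UnitPrice}.
Within {Category, City, CustomerID, OrderID, Qty, UnitPrice}: {UnitPrice}⁺ ∩ {Category, City, CustomerID, OrderID, Qty, UnitPrice} = {Category, CustomerID, Qty, UnitPrice}, not the whole set, so UnitPrice → Category, CustomerID, Qty violates BCNF; decompose into {Category, CustomerID, Qty, UnitPrice} and {City, OrderID, UnitPrice}.
Within {Category, CustomerID, Qty, UnitPrice}: {Category}⁺ ∩ {Category, CustomerID, Qty, UnitPrice} = {Category, CustomerID}, not the whole set, so Category → CustomerID violates BCNF; decompose into {Category, CustomerID} and {Category, Qty, UnitPrice}.
{Category, CustomerID} is in BCNF.
{Category, Qty, UnitPrice} is in BCNF.
{City, OrderID, UnitPrice} is in BCNF.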